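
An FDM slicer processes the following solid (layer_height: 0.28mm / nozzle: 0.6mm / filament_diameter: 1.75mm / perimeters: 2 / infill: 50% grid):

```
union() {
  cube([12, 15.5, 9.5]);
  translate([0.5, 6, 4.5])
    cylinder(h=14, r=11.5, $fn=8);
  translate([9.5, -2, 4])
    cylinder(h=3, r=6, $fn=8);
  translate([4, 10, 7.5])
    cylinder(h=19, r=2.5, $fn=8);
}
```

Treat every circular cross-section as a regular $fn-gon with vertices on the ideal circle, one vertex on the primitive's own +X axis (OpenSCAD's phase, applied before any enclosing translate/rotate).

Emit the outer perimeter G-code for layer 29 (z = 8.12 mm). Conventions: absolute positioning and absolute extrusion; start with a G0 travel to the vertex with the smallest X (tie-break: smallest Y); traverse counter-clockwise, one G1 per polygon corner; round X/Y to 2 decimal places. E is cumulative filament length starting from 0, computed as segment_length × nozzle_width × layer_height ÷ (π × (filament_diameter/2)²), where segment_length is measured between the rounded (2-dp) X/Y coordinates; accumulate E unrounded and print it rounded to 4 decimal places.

At z = 8.12 mm: the cube (footprint 12×15.5) is included at this height; the r=11.5 cylinder at (0.5, 6) gives a regular 8-gon of circumradius 11.5 (constant along its height); the cylinder at (9.5, -2) is absent (z outside [4, 7]); the r=2.5 cylinder at (4, 10) contributes a regular 8-gon of circumradius 2.5; Combining (union): the regions partially overlap (shared area 175.66 mm²), so overlapping operands fuse into one piece — 1 connected region. The outline is a single polygon with 10 vertices. Extrusion per mm of travel: 0.6 × 0.28 / (π × 0.875²) = 0.069846. Accumulating E over each segment gives final E = 5.3220.

G0 X-11.00 Y6.00 Z8.12
G1 X-7.63 Y-2.13 E0.6147
G1 X0.50 Y-5.50 E1.2294
G1 X8.63 Y-2.13 E1.8441
G1 X9.51 Y0.00 E2.0051
G1 X12.00 Y0.00 E2.1790
G1 X12.00 Y15.50 E3.2616
G1 X5.33 Y15.50 E3.7275
G1 X0.50 Y17.50 E4.0926
G1 X-7.63 Y14.13 E4.7073
G1 X-11.00 Y6.00 E5.3220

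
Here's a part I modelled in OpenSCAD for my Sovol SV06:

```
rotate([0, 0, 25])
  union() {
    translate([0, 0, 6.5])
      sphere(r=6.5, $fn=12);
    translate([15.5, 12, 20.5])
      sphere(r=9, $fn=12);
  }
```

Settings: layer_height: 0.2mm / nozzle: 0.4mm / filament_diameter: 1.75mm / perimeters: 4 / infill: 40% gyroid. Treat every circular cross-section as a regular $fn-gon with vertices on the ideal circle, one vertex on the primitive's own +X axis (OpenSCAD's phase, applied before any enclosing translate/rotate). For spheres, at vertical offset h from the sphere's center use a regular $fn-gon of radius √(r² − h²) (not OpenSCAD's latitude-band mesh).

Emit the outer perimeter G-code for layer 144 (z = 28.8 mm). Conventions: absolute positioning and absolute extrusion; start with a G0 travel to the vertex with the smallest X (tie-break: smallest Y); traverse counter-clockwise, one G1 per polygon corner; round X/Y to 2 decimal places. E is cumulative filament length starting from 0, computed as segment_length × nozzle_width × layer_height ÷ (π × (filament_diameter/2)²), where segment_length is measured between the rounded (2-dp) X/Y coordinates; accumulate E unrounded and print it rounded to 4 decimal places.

G0 X5.51 Y17.73 Z28.80
G1 X5.82 Y15.96 E0.0598
G1 X6.98 Y14.58 E0.1197
G1 X8.67 Y13.96 E0.1796
G1 X10.45 Y14.27 E0.2397
G1 X11.83 Y15.43 E0.2997
G1 X12.44 Y17.12 E0.3594
G1 X12.13 Y18.90 E0.4195
G1 X10.97 Y20.28 E0.4795
G1 X9.28 Y20.89 E0.5392
G1 X7.51 Y20.58 E0.5990
G1 X6.13 Y19.42 E0.6590
G1 X5.51 Y17.73 E0.7188

At z = 28.8 mm: the sphere is not intersected at this z (|z−center|=22.300 > r=6.5); the r=9 sphere at (15.5, 12) contributes a regular 12-gon of circumradius √(9²−8.3²) = 3.480; Merging all regions: only the r=9 sphere at (15.5, 12) is present, so the union is just that shape — 1 connected region; (rotated 25° about Z; rotation is an isometry so areas/perimeters/island counts are preserved). The outline is a single polygon with 12 vertices. Extrusion per mm of travel: 0.4 × 0.2 / (π × 0.875²) = 0.033260. Accumulating E over each segment gives final E = 0.7188.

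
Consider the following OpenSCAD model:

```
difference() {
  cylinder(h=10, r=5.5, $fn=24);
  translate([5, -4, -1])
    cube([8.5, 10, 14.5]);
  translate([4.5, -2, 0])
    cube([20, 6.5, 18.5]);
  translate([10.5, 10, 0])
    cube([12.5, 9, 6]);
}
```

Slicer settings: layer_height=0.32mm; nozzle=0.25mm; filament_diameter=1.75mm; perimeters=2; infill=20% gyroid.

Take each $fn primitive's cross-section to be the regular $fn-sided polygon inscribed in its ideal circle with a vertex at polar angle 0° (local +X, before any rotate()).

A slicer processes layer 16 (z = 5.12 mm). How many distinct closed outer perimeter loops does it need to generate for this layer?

At z = 5.12 mm: the cylinder: section is a regular 24-gon, circumradius r=5.5; the cube at (5, -4) is present — its section is the full 8.5×10 rectangle; the 20×6.5 cube at (4.5, -2) contributes its full rectangle; the 12.5×9 cube at (10.5, 10) contributes its full rectangle; Subtracting the remaining from the first: starting from the r=5.5 cylinder, the 8.5×10 cube at (5, -4) partially overlaps it — only the 1.39 mm² overlap (of its 85.00 mm²) is removed, clipping the outline; the 20×6.5 cube at (4.5, -2) partially overlaps it — only the 2.35 mm² overlap (of its 130.00 mm²) is removed, clipping the outline; the 12.5×9 cube at (10.5, 10) misses the remaining region (no effect) — 1 connected region. The result has 1 disconnected region.

1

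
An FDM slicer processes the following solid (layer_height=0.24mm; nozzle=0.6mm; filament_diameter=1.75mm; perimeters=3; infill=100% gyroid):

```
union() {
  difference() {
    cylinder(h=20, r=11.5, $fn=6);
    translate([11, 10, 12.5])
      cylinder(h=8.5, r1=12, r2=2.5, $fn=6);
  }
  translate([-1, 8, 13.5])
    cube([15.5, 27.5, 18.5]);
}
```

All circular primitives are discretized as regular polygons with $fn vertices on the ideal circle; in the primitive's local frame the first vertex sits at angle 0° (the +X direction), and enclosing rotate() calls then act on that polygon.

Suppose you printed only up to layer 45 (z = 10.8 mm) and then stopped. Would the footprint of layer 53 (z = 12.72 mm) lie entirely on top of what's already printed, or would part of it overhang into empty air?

entirely on top

Compare the two slices. At z = 10.8: the r=11.5 cylinder contributes a regular 6-gon of circumradius 11.5 (area = (6/2)·11.500²·sin(360°/6) = 343.60 mm²); the cone at (11, 10) is not intersected at this z (z outside [12.5, 21]); After the difference (first − rest): none of the subtracted shapes is present at this height, so the r=11.5 cylinder is unchanged — area = 343.60 mm²; the cube at (-1, 8) does not reach this height (z outside [13.5, 32]); Combining (union): only the result so far is present, so the union is just that shape — area = 343.60 mm². At z = 12.72: the cylinder: section is a regular 6-gon, circumradius r=11.5 (area = (6/2)·11.500²·sin(360°/6) = 343.60 mm²); the cone at (11, 10) (r1=12→r2=2.5) has section circumradius 11.754 here — a regular 6-gon (area = (6/2)·11.754²·sin(360°/6) = 358.95 mm²); Subtracting the remaining from the first: starting from the r=11.5 cylinder (343.60 mm²), the cone at (11, 10) partially overlaps it — only the 65.69 mm² overlap (of its 358.95 mm²) is removed, clipping the outline — area = 277.91 mm²; the cube at (-1, 8) is absent (z outside [13.5, 32]); Combining (union): only that combined region is present, so the union is just that shape — area = 277.91 mm². Checking containment: the cross-section at z = 12.72 is a subset of the cross-section at z = 10.8.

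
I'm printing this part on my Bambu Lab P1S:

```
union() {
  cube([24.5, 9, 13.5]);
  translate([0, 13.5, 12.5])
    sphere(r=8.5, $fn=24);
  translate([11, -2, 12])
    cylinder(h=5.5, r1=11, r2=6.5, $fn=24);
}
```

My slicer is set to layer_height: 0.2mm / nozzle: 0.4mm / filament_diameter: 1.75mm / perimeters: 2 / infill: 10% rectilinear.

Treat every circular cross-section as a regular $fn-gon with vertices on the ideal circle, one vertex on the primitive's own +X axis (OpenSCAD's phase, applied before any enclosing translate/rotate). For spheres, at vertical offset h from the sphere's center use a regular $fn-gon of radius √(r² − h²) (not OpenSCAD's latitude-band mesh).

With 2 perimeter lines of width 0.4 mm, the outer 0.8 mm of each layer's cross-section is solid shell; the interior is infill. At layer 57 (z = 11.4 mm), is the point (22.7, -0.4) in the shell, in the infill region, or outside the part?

At z = 11.4 mm: the 24.5×9 cube contributes its full rectangle; the r=8.5 sphere at (0, 13.5) contributes a regular 24-gon of circumradius √(8.5²−1.1²) = 8.429; the cone at (11, -2) is not intersected at this z (z outside [12, 17.5]); Merging all regions: the regions partially overlap (shared area 19.34 mm²), so overlapping operands fuse into one piece — 1 connected region. Overall, the cross-section is a single solid region. The nearest boundary edge runs (24.50, 0.00)→(0.00, 0.00); distance from the point to it = 0.40 mm. The point is not inside any of the regions above, so it lies outside the cross-section (0.40 mm from the nearest boundary).

outside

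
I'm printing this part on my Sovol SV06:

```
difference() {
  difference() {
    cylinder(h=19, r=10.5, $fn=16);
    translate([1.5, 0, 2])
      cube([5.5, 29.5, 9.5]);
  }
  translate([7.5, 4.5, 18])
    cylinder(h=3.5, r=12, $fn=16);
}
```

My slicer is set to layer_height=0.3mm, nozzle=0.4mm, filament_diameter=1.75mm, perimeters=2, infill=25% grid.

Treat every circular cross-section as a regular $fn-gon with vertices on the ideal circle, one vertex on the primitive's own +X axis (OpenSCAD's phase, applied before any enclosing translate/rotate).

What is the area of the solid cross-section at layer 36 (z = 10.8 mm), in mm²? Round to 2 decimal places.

286.51 mm²

At z = 10.8 mm: the cylinder: section is a regular 16-gon, circumradius r=10.5 (area = (16/2)·10.500²·sin(360°/16) = 337.53 mm²); the cube at (1.5, 0) is present — its section is the full 5.5×29.5 rectangle (area 162.25 mm²); Subtracting the remaining from the first: starting from the r=10.5 cylinder (337.53 mm²), the 5.5×29.5 cube at (1.5, 0) partially overlaps it — only the 51.01 mm² overlap (of its 162.25 mm²) is removed, clipping the outline — area = 286.51 mm²; the cylinder at (7.5, 4.5) does not reach this height (z outside [18, 21.5]); After the difference (first − rest): none of the subtracted shapes is present at this height, so that combined region is unchanged — area = 286.51 mm². Overall, the cross-section is a single solid region. Net area = 286.51 mm².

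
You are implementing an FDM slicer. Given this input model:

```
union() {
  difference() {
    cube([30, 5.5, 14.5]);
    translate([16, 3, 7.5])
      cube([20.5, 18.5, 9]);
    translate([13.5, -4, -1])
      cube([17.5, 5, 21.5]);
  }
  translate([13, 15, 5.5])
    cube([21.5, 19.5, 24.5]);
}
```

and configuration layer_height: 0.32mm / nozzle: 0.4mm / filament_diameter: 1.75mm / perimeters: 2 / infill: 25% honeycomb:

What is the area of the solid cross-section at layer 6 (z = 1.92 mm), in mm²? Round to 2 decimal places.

148.50 mm²

At z = 1.92 mm: the 30×5.5 cube contributes its full rectangle (area 165.00 mm²); the cube at (16, 3) is absent (z outside [7.5, 16.5]); the 17.5×5 cube at (13.5, -4) contributes its full rectangle (area 87.50 mm²); After the difference (first − rest): starting from the 30×5.5 cube (165.00 mm²), the 17.5×5 cube at (13.5, -4) partially overlaps it — only the 16.50 mm² overlap (of its 87.50 mm²) is removed, clipping the outline — area = 148.50 mm²; the cube at (13, 15) is not intersected at this z (z outside [5.5, 30]); Combining (union): only that combined region is present, so the union is just that shape — area = 148.50 mm². Overall, the cross-section is a single solid region. Net area = 148.50 mm².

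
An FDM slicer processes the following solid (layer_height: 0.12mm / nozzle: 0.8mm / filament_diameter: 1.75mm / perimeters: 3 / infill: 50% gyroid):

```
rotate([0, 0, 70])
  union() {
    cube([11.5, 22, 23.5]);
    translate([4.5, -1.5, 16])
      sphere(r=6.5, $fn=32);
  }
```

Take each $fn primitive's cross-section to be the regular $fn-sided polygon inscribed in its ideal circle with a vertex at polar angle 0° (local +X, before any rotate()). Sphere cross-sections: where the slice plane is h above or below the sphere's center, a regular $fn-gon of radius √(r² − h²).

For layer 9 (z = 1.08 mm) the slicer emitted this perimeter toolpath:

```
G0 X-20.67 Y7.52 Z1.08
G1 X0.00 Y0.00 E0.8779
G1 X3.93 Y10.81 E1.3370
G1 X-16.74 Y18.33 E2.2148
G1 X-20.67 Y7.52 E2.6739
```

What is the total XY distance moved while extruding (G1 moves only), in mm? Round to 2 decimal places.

Sum the Euclidean lengths of each G1 segment: total = 67.00 mm.

67.00 mm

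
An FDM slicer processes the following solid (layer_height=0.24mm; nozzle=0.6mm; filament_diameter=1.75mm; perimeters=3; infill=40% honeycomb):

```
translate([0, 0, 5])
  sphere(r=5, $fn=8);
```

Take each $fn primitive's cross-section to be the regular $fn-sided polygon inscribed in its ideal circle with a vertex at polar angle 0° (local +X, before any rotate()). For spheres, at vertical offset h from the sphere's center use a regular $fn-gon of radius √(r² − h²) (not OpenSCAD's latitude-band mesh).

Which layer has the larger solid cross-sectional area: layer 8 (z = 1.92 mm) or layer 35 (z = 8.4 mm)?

Layer 8 (z = 1.92): the r=5 sphere slices to a regular 8-gon of circumradius 3.939 (√(r²−h²) with h=3.08 from center) (area = (8/2)·3.939²·sin(360°/8) = 43.88 mm²). So its area = 43.88 mm². Layer 35 (z = 8.4): the sphere: section is a regular 8-gon, circumradius = √(r²−h²) = √(5²−3.4²) = 3.666 (area = (8/2)·3.666²·sin(360°/8) = 38.01 mm²). So its area = 38.01 mm². Layer 8 is larger (43.88 vs 38.01 mm²).

layer 8 (z = 1.92 mm)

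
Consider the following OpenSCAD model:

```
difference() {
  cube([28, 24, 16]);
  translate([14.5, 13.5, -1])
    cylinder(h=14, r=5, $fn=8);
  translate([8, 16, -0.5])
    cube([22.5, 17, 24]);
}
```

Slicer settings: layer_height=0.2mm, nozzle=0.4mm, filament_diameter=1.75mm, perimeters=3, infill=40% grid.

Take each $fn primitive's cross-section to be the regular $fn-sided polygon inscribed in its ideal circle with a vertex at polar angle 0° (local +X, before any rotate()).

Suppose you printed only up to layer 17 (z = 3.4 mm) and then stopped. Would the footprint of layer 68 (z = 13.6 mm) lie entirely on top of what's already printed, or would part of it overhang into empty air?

Compare the two slices. At z = 3.4: the cube (footprint 28×24) is included at this height (area 672.00 mm²); the r=5 cylinder at (14.5, 13.5) contributes a regular 8-gon of circumradius 5 (area = (8/2)·5.000²·sin(360°/8) = 70.71 mm²); the 22.5×17 cube at (8, 16) contributes its full rectangle (area 382.50 mm²); Taking the first minus the rest: starting from the 28×24 cube (672.00 mm²), the r=5 cylinder at (14.5, 13.5) lies wholly inside it (removes its full 70.71 mm² and its 30.61 mm outline becomes a hole wall); the 22.5×17 cube at (8, 16) partially overlaps it — only the 147.06 mm² overlap (of its 382.50 mm²) is removed, clipping the outline — area = 454.23 mm². At z = 13.6: the 28×24 cube contributes its full rectangle (area 672.00 mm²); the cylinder at (14.5, 13.5) does not reach this height (z outside [-1, 13]); the cube at (8, 16) is present — its section is the full 22.5×17 rectangle (area 382.50 mm²); Taking the first minus the rest: starting from the 28×24 cube (672.00 mm²), the 22.5×17 cube at (8, 16) partially overlaps it — only the 160.00 mm² overlap (of its 382.50 mm²) is removed, clipping the outline — area = 512.00 mm². Checking containment: at z = 13.6 the cross-section extends beyond the z = 3.4 cross-section by about 57.77 mm².

part overhangs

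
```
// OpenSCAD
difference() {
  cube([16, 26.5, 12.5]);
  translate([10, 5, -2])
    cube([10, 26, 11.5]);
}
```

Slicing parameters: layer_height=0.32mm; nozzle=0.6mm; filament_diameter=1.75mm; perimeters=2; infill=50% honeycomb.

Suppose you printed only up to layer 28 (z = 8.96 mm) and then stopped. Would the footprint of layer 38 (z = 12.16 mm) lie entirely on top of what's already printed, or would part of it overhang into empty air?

part overhangs

Compare the two slices. At z = 8.96: the cube is present — its section is the full 16×26.5 rectangle (area 424.00 mm²); the cube at (10, 5) is present — its section is the full 10×26 rectangle (area 260.00 mm²); After the difference (first − rest): starting from the 16×26.5 cube (424.00 mm²), the 10×26 cube at (10, 5) partially overlaps it — only the 129.00 mm² overlap (of its 260.00 mm²) is removed, clipping the outline — area = 295.00 mm². At z = 12.16: the 16×26.5 cube contributes its full rectangle (area 424.00 mm²); the cube at (10, 5) is absent (z outside [-2, 9.5]); Taking the first minus the rest: none of the subtracted shapes is present at this height, so the 16×26.5 cube is unchanged — area = 424.00 mm². Checking containment: at z = 12.16 the cross-section extends beyond the z = 8.96 cross-section by about 129.00 mm².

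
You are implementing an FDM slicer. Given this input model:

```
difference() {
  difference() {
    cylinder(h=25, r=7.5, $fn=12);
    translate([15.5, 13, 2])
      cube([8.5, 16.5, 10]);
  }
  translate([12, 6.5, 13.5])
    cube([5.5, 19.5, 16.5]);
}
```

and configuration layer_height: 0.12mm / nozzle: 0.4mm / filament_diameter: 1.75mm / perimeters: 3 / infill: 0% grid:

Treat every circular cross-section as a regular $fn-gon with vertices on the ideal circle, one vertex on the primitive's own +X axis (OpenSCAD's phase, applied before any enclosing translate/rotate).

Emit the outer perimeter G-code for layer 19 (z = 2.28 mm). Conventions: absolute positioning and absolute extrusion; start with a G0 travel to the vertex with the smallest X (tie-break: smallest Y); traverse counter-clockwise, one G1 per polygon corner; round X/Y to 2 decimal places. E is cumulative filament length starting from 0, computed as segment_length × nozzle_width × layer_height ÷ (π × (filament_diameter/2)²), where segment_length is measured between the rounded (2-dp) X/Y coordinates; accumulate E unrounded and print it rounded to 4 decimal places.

G0 X-7.50 Y0.00 Z2.28
G1 X-6.50 Y-3.75 E0.0775
G1 X-3.75 Y-6.50 E0.1551
G1 X0.00 Y-7.50 E0.2325
G1 X3.75 Y-6.50 E0.3100
G1 X6.50 Y-3.75 E0.3876
G1 X7.50 Y0.00 E0.4650
G1 X6.50 Y3.75 E0.5425
G1 X3.75 Y6.50 E0.6201
G1 X0.00 Y7.50 E0.6975
G1 X-3.75 Y6.50 E0.7750
G1 X-6.50 Y3.75 E0.8526
G1 X-7.50 Y0.00 E0.9300

At z = 2.28 mm: the r=7.5 cylinder gives a regular 12-gon of circumradius 7.5 (constant along its height); the cube at (15.5, 13) is present — its section is the full 8.5×16.5 rectangle; Subtracting the remaining from the first: starting from the r=7.5 cylinder, the 8.5×16.5 cube at (15.5, 13) misses the remaining region (no effect) — 1 connected region; the cube at (12, 6.5) is not intersected at this z (z outside [13.5, 30]); Taking the first minus the rest: none of the subtracted shapes is present at this height, so the result so far is unchanged — 1 connected region. The outline is a single polygon with 12 vertices. Extrusion per mm of travel: 0.4 × 0.12 / (π × 0.875²) = 0.019956. Accumulating E over each segment gives final E = 0.9300.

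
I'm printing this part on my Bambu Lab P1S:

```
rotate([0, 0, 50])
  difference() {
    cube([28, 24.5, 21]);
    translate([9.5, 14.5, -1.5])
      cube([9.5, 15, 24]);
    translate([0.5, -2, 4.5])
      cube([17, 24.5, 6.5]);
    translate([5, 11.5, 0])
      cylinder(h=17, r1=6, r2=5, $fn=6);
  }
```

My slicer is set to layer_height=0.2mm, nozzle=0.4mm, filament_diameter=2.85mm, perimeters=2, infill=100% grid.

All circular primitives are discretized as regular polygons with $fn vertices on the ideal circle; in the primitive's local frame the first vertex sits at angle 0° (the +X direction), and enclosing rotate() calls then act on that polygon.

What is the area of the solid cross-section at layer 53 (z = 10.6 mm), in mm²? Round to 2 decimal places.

At z = 10.6 mm: the cube is present — its section is the full 28×24.5 rectangle (area 686.00 mm²); the cube at (9.5, 14.5) (footprint 9.5×15) is included at this height (area 142.50 mm²); the cube at (0.5, -2) is present — its section is the full 17×24.5 rectangle (area 416.50 mm²); the cone at (5, 11.5): at t=0.624 of its height the radius interpolates to r₁+(r₂−r₁)t = 5.376, giving a regular 6-gon of that circumradius (area = (6/2)·5.376²·sin(360°/6) = 75.10 mm²); Subtracting the remaining from the first: starting from the 28×24.5 cube (686.00 mm²), the 9.5×15 cube at (9.5, 14.5) partially overlaps it — only the 95.00 mm² overlap (of its 142.50 mm²) is removed, clipping the outline; the 17×24.5 cube at (0.5, -2) partially overlaps it — only the 318.50 mm² overlap (of its 416.50 mm²) is removed, clipping the outline; the cone at (5, 11.5) partially overlaps it — only the 1.09 mm² overlap (of its 75.10 mm²) is removed, clipping the outline — area = 271.41 mm²; (rotated 50° about Z; rotation is an isometry so areas/perimeters/island counts are preserved). Overall, the cross-section has 3 separate islands. Net area = 271.41 mm².

271.41 mm²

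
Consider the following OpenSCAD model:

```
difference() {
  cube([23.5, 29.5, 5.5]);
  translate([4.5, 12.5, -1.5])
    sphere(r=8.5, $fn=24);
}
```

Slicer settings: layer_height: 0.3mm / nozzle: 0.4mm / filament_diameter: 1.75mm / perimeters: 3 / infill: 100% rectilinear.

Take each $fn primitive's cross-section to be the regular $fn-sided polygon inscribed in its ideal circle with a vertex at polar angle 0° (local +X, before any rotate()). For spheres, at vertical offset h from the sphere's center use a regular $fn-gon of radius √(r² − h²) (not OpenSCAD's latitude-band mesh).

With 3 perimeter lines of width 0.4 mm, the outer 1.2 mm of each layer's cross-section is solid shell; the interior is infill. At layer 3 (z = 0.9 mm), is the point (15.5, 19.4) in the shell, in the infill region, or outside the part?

At z = 0.9 mm: the cube (footprint 23.5×29.5) is included at this height; the r=8.5 sphere at (4.5, 12.5) contributes a regular 24-gon of circumradius √(8.5²−2.4²) = 8.154; After the difference (first − rest): starting from the 23.5×29.5 cube, the r=8.5 sphere at (4.5, 12.5) partially overlaps it — only the 172.30 mm² overlap (of its 206.51 mm²) is removed, clipping the outline — 1 connected region. Overall, the cross-section is a single solid region. The nearest boundary edge runs (12.38, 14.61)→(11.56, 16.58); distance from the point to it = 4.85 mm. The point is inside the cross-section and 4.85 mm from the nearest boundary — more than the 1.2 mm shell width (3 × 0.4), so it's in the infill interior.

infill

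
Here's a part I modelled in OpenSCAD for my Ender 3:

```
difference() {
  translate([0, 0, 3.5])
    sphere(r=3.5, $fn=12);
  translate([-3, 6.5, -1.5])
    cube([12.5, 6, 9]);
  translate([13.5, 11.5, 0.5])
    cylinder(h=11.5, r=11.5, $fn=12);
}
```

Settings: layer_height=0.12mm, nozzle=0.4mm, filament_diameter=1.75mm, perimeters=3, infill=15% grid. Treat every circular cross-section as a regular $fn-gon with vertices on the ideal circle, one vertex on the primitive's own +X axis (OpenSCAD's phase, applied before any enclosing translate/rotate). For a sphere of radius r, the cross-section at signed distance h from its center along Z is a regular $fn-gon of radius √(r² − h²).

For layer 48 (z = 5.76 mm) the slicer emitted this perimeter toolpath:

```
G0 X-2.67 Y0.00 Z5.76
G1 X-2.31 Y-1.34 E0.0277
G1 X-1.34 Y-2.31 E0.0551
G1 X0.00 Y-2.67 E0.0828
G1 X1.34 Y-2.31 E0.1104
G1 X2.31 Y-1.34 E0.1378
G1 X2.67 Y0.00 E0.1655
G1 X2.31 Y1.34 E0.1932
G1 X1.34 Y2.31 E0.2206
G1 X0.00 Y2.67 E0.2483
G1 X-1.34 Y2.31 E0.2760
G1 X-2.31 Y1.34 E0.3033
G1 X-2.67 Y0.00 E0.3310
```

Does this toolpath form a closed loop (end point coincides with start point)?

yes

Start point (G0): (-2.67, 0.00). End point (last G1): the path returns to the start — closed.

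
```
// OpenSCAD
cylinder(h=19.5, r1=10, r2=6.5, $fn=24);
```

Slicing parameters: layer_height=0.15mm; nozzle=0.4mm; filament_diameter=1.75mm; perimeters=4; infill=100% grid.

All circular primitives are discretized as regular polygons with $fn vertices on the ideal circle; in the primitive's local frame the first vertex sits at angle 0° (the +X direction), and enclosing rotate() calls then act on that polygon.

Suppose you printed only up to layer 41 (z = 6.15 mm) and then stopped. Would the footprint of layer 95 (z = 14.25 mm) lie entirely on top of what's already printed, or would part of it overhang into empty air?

Compare the two slices. At z = 6.15: the cone (r1=10→r2=6.5) has section circumradius 8.896 here — a regular 24-gon (area = (24/2)·8.896²·sin(360°/24) = 245.80 mm²). At z = 14.25: the cone contributes a regular 24-gon of circumradius 7.442 (interpolated between r1=10 and r2=6.5 at t=0.731) (area = (24/2)·7.442²·sin(360°/24) = 172.03 mm²). Checking containment: the cross-section at z = 14.25 is a subset of the cross-section at z = 6.15.

entirely on top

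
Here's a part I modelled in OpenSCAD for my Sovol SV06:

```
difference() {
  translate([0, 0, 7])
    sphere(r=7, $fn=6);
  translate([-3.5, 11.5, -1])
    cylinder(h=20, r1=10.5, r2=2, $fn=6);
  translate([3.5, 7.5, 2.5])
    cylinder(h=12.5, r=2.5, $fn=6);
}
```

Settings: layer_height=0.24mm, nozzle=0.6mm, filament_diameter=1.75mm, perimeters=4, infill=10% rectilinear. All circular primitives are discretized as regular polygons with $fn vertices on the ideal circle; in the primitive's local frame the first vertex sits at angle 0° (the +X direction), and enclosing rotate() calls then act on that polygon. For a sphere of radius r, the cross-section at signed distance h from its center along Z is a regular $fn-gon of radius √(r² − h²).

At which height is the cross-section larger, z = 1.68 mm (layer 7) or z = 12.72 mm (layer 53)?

layer 7 (z = 1.68 mm)

Layer 7 (z = 1.68): the r=7 sphere slices to a regular 6-gon of circumradius 4.549 (√(r²−h²) with h=5.32 from center) (area = (6/2)·4.549²·sin(360°/6) = 53.77 mm²); the cone at (-3.5, 11.5) contributes a regular 6-gon of circumradius 9.361 (interpolated between r1=10.5 and r2=2 at t=0.134) (area = (6/2)·9.361²·sin(360°/6) = 227.67 mm²); the cylinder at (3.5, 7.5) is absent (z outside [2.5, 15]); After the difference (first − rest): starting from the r=7 sphere (53.77 mm²), the cone at (-3.5, 11.5) partially overlaps it — only the 2.06 mm² overlap (of its 227.67 mm²) is removed, clipping the outline — area = 51.71 mm². So its area = 51.71 mm². Layer 53 (z = 12.72): the r=7 sphere slices to a regular 6-gon of circumradius 4.035 (√(r²−h²) with h=5.72 from center) (area = (6/2)·4.035²·sin(360°/6) = 42.30 mm²); the cone at (-3.5, 11.5) contributes a regular 6-gon of circumradius 4.669 (interpolated between r1=10.5 and r2=2 at t=0.686) (area = (6/2)·4.669²·sin(360°/6) = 56.64 mm²); the cylinder at (3.5, 7.5): section is a regular 6-gon, circumradius r=2.5 (area = (6/2)·2.500²·sin(360°/6) = 16.24 mm²); Taking the first minus the rest: starting from the r=7 sphere (42.30 mm²), the cone at (-3.5, 11.5) misses the remaining region (no effect); the r=2.5 cylinder at (3.5, 7.5) misses the remaining region (no effect) — area = 42.30 mm². So its area = 42.30 mm². Layer 7 is larger (51.71 vs 42.30 mm²).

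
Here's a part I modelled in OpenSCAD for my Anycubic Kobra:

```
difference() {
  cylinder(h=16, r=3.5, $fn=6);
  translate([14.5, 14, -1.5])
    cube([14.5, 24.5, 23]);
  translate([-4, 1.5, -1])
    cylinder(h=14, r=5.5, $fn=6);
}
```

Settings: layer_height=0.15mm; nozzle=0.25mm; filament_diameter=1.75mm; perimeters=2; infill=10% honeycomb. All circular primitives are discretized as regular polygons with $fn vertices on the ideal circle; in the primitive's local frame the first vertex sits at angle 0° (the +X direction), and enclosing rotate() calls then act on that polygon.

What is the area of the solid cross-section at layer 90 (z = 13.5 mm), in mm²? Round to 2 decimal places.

At z = 13.5 mm: the r=3.5 cylinder contributes a regular 6-gon of circumradius 3.5 (area = (6/2)·3.500²·sin(360°/6) = 31.83 mm²); the cube at (14.5, 14) (footprint 14.5×24.5) is included at this height (area 355.25 mm²); the cylinder at (-4, 1.5) is not intersected at this z (z outside [-1, 13]); After the difference (first − rest): starting from the r=3.5 cylinder (31.83 mm²), the 14.5×24.5 cube at (14.5, 14) misses the remaining region (no effect) — area = 31.83 mm². Overall, the cross-section is a single solid region. Net area = 31.83 mm².

31.83 mm²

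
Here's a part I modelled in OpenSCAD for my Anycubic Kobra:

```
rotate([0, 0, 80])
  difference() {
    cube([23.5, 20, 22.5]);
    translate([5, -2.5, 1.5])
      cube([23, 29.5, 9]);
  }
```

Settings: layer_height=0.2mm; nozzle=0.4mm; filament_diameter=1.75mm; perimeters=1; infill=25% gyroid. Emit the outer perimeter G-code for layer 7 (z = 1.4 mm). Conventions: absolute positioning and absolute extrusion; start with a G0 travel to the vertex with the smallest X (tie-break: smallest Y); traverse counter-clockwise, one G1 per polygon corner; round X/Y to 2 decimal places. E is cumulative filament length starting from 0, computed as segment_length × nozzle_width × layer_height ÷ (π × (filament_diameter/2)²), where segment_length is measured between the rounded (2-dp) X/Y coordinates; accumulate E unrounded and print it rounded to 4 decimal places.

G0 X-19.70 Y3.47 Z1.40
G1 X0.00 Y0.00 E0.6653
G1 X4.08 Y23.14 E1.4468
G1 X-15.62 Y26.62 E2.1122
G1 X-19.70 Y3.47 E2.8940

At z = 1.4 mm: the cube is present — its section is the full 23.5×20 rectangle; the cube at (5, -2.5) is not intersected at this z (z outside [1.5, 10.5]); Subtracting the remaining from the first: none of the subtracted shapes is present at this height, so the 23.5×20 cube is unchanged — 1 connected region; (whole slice rotated 80° about Z — lengths, areas and connectivity unchanged). The outline is a single polygon with 4 vertices. Extrusion per mm of travel: 0.4 × 0.2 / (π × 0.875²) = 0.033260. Accumulating E over each segment gives final E = 2.8940.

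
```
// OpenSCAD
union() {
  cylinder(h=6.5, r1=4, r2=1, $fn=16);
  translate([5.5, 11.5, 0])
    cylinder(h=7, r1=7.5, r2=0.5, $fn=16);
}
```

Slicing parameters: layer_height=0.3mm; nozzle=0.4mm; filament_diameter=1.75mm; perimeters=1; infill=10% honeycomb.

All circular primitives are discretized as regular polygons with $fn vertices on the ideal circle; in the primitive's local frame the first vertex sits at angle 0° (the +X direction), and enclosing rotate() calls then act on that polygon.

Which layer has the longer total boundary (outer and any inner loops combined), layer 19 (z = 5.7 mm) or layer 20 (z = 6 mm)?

layer 19 (z = 5.7 mm)

Layer 19 (z = 5.7): the cone: at t=0.877 of its height the radius interpolates to r₁+(r₂−r₁)t = 1.369, giving a regular 16-gon of that circumradius (perimeter = 2·16·1.369·sin(180°/16) = 8.55 mm); the cone at (5.5, 11.5) (r1=7.5→r2=0.5) has section circumradius 1.800 here — a regular 16-gon (perimeter = 2·16·1.800·sin(180°/16) = 11.24 mm); Taking the union: the 2 present regions are separate (no shared area or edge), so areas and boundary lengths simply add and each stays a separate island — boundary = 19.79 mm. So its perimeter = 19.79 mm. Layer 20 (z = 6): the cone: at t=0.923 of its height the radius interpolates to r₁+(r₂−r₁)t = 1.231, giving a regular 16-gon of that circumradius (perimeter = 2·16·1.231·sin(180°/16) = 7.68 mm); the cone at (5.5, 11.5) contributes a regular 16-gon of circumradius 1.500 (interpolated between r1=7.5 and r2=0.5 at t=0.857) (perimeter = 2·16·1.500·sin(180°/16) = 9.36 mm); Combining (union): the 2 present regions are separate (no shared area or edge), so areas and boundary lengths simply add and each stays a separate island — boundary = 17.05 mm. So its perimeter = 17.05 mm. Layer 19 is larger (19.79 vs 17.05 mm).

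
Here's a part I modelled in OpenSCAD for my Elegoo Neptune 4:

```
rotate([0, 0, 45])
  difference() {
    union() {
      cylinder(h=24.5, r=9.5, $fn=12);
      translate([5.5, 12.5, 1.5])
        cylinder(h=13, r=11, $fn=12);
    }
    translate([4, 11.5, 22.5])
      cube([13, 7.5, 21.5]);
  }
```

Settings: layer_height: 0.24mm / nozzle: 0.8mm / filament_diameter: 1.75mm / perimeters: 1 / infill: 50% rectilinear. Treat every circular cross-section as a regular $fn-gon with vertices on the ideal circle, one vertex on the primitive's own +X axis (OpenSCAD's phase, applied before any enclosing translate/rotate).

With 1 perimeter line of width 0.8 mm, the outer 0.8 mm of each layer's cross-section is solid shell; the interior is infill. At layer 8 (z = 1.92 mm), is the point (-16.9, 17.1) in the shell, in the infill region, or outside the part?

At z = 1.92 mm: the cylinder: section is a regular 12-gon, circumradius r=9.5; the r=11 cylinder at (5.5, 12.5) gives a regular 12-gon of circumradius 11 (constant along its height); Merging all regions: the regions partially overlap (shared area 64.32 mm²), so overlapping operands fuse into one piece — 1 connected region; the cube at (4, 11.5) is absent (z outside [22.5, 44]); Subtracting the remaining from the first: none of the subtracted shapes is present at this height, so the result so far is unchanged — 1 connected region; (rotated 45° about Z; rotation is an isometry so areas/perimeters/island counts are preserved). Overall, the cross-section is a single solid region. Undo the 45° rotation: the query point maps to (0.141, 24.042) in the un-rotated model frame. The nearest boundary edge runs (0.00, 22.03)→(5.50, 23.50); distance from the point to it = 1.91 mm. The point is not inside any of the regions above, so it lies outside the cross-section (1.91 mm from the nearest boundary).

outside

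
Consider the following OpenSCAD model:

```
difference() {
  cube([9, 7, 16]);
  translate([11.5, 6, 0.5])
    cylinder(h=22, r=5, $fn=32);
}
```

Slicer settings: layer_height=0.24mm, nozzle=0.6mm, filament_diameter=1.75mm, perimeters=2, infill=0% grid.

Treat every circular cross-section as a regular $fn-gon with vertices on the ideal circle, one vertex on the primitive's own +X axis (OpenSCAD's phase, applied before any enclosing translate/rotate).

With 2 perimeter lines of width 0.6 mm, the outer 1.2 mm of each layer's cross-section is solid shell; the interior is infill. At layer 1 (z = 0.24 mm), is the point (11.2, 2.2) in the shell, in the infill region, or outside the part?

At z = 0.24 mm: the cube is present — its section is the full 9×7 rectangle; the cylinder at (11.5, 6) is not intersected at this z (z outside [0.5, 22.5]); Subtracting the remaining from the first: none of the subtracted shapes is present at this height, so the 9×7 cube is unchanged — 1 connected region. Overall, the cross-section is a single solid region. The nearest boundary edge runs (9.00, 0.00)→(9.00, 7.00); distance from the point to it = 2.20 mm. The point is not inside any of the regions above, so it lies outside the cross-section (2.20 mm from the nearest boundary).

outside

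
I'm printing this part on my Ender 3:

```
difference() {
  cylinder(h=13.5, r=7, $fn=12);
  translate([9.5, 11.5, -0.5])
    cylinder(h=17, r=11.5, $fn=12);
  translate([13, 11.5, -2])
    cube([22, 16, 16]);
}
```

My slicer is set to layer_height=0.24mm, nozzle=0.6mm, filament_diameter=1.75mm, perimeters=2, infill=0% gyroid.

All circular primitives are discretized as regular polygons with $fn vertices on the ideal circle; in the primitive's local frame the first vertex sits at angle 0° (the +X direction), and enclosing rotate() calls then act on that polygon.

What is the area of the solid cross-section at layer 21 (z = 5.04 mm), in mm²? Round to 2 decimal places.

125.78 mm²

At z = 5.04 mm: the r=7 cylinder contributes a regular 12-gon of circumradius 7 (area = (12/2)·7.000²·sin(360°/12) = 147.00 mm²); the r=11.5 cylinder at (9.5, 11.5) gives a regular 12-gon of circumradius 11.5 (constant along its height) (area = (12/2)·11.500²·sin(360°/12) = 396.75 mm²); the cube at (13, 11.5) (footprint 22×16) is included at this height (area 352.00 mm²); After the difference (first − rest): starting from the r=7 cylinder (147.00 mm²), the r=11.5 cylinder at (9.5, 11.5) partially overlaps it — only the 21.22 mm² overlap (of its 396.75 mm²) is removed, clipping the outline; the 22×16 cube at (13, 11.5) misses the remaining region (no effect) — area = 125.78 mm². Overall, the cross-section is a single solid region. Net area = 125.78 mm².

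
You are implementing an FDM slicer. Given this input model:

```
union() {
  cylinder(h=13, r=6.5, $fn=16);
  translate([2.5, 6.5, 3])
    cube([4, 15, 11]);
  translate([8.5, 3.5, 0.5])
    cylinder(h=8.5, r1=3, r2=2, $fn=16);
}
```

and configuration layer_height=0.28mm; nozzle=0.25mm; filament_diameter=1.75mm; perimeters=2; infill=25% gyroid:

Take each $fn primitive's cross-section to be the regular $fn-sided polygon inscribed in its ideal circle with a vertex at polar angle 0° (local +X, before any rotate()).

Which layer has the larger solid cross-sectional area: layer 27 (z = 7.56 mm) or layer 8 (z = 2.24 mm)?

layer 27 (z = 7.56 mm)

Layer 27 (z = 7.56): the r=6.5 cylinder gives a regular 16-gon of circumradius 6.5 (constant along its height) (area = (16/2)·6.500²·sin(360°/16) = 129.35 mm²); the 4×15 cube at (2.5, 6.5) contributes its full rectangle (area 60.00 mm²); the cone at (8.5, 3.5) contributes a regular 16-gon of circumradius 2.169 (interpolated between r1=3 and r2=2 at t=0.831) (area = (16/2)·2.169²·sin(360°/16) = 14.41 mm²); Combining (union): the 3 present regions are separate (no shared area or edge), so areas and boundary lengths simply add and each stays a separate island — area = 203.76 mm². So its area = 203.76 mm². Layer 8 (z = 2.24): the r=6.5 cylinder contributes a regular 16-gon of circumradius 6.5 (area = (16/2)·6.500²·sin(360°/16) = 129.35 mm²); the cube at (2.5, 6.5) is not intersected at this z (z outside [3, 14]); the cone at (8.5, 3.5): at t=0.205 of its height the radius interpolates to r₁+(r₂−r₁)t = 2.795, giving a regular 16-gon of that circumradius (area = (16/2)·2.795²·sin(360°/16) = 23.92 mm²); Taking the union: the regions partially overlap — summed areas 153.27 mm² minus the doubly-counted overlap 0.03 mm² gives 153.24 mm² — area = 153.24 mm². So its area = 153.24 mm². Layer 27 is larger (203.76 vs 153.24 mm²).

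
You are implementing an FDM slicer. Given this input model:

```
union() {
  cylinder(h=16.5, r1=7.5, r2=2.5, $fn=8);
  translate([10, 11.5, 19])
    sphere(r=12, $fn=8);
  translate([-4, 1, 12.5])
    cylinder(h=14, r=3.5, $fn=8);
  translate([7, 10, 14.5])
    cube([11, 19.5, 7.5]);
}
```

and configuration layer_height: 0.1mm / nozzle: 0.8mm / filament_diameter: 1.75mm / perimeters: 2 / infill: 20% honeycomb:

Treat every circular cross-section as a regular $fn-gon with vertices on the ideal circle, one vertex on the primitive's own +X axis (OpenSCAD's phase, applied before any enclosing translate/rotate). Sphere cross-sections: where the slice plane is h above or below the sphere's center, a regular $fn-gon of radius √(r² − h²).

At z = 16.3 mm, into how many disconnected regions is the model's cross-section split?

At z = 16.3 mm: the cone: at t=0.988 of its height the radius interpolates to r₁+(r₂−r₁)t = 2.561, giving a regular 8-gon of that circumradius; the sphere at (10, 11.5): section is a regular 8-gon, circumradius = √(r²−h²) = √(12²−2.7²) = 11.692; the cylinder at (-4, 1): section is a regular 8-gon, circumradius r=3.5; the cube at (7, 10) (footprint 11×19.5) is included at this height; Taking the union: the regions partially overlap (shared area 134.43 mm²), so overlapping operands fuse into one piece — 2 connected regions. The result has 2 disconnected regions.

2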